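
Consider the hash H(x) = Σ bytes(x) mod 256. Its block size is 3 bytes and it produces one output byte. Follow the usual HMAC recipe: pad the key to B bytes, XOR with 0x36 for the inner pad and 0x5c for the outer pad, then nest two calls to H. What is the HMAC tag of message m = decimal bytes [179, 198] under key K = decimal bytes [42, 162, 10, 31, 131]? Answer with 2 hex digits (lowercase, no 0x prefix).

Key decimal bytes [42, 162, 10, 31, 131] = 2a a2 0a 1f 83 is 5 bytes > B = 3, so hash it first: H(key) = 78, then zero-pad to 3 bytes: K' = 78 00 00.
K' ⊕ ipad = 4e 36 36.  K' ⊕ opad = 24 5c 5c.
Inner input = (K'⊕ipad) ∥ m = 4e 36 36 ∥ b3 c6.
Inner hash: sum = 78+54+54+179+198 = 563; mod 256 = 51 → 33.
Outer input = (K'⊕opad) ∥ inner = 24 5c 5c ∥ 33.
Outer hash (tag): sum = 36+92+92+51 = 271; mod 256 = 15 → 0f.

0f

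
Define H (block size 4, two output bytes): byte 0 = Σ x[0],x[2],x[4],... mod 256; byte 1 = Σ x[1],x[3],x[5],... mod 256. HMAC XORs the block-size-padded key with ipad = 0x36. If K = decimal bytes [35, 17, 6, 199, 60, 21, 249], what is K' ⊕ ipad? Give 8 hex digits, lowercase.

Key decimal bytes [35, 17, 6, 199, 60, 21, 249] = 23 11 06 c7 3c 15 f9 is 7 bytes > B = 4, so hash it first: H(key) = 5e ed, then zero-pad to 4 bytes: K' = 5e ed 00 00.
XOR each byte with 0x36: 5e⊕36=68, ed⊕36=db, 00⊕36=36, 00⊕36=36.

68db3636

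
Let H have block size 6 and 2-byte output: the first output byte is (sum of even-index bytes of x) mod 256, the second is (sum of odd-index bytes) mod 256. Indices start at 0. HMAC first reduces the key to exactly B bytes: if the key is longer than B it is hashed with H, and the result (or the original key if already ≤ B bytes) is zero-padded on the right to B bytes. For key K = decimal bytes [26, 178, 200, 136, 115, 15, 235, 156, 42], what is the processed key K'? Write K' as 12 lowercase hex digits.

|K| = 9 > B = 6, so first hash the key.
H(K): even-index sum = 618 mod 256 = 106; odd-index sum = 485 mod 256 = 229 → 6a e5.
Zero-pad H(K) = 6a e5 to 6 bytes: K' = 6a e5 00 00 00 00.

6ae500000000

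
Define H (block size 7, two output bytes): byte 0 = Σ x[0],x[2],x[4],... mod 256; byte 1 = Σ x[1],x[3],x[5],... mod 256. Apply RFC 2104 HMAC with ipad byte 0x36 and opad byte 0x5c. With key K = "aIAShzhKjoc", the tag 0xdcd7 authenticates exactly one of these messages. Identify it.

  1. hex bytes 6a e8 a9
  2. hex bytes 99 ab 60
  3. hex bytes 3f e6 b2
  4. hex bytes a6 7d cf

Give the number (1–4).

1

Key "aIAShzhKjoc" = 61 49 41 53 68 7a 68 4b 6a 6f 63 is 11 bytes > B = 7, so hash it first: H(key) = 3f d0, then zero-pad to 7 bytes: K' = 3f d0 00 00 00 00 00.
K' ⊕ ipad = 09 e6 36 36 36 36 36; K' ⊕ opad = 63 8c 5c 5c 5c 5c 5c.
m1: inner = H(09 e6 36 36 36 36 36 6a e8 a9) = 93 65; tag = H(63 8c 5c 5c 5c 5c 5c 93 65) = dcd7 ← matches
m2: inner = H(09 e6 36 36 36 36 36 99 ab 60) = 56 4b; tag = H(63 8c 5c 5c 5c 5c 5c 56 4b) = c29a
m3: inner = H(09 e6 36 36 36 36 36 3f e6 b2) = 91 43; tag = H(63 8c 5c 5c 5c 5c 5c 91 43) = bad5
m4: inner = H(09 e6 36 36 36 36 36 a6 7d cf) = 28 c7; tag = H(63 8c 5c 5c 5c 5c 5c 28 c7) = 3e6c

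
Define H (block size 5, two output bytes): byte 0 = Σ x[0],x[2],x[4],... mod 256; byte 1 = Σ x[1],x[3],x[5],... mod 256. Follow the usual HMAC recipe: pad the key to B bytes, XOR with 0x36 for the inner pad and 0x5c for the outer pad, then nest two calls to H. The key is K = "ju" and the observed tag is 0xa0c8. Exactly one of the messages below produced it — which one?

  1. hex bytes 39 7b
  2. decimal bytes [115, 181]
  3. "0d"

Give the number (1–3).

1

Key "ju" = 6a 75 is 2 bytes ≤ B = 5; zero-pad to 5 bytes: K' = 6a 75 00 00 00.
K' ⊕ ipad = 5c 43 36 36 36; K' ⊕ opad = 36 29 5c 5c 5c.
m1: inner = H(5c 43 36 36 36 39 7b) = 43 b2; tag = H(36 29 5c 5c 5c 43 b2) = a0c8 ← matches
m2: inner = H(5c 43 36 36 36 73 b5) = 7d ec; tag = H(36 29 5c 5c 5c 7d ec) = da02
m3: inner = H(5c 43 36 36 36 30 64) = 2c a9; tag = H(36 29 5c 5c 5c 2c a9) = 97b1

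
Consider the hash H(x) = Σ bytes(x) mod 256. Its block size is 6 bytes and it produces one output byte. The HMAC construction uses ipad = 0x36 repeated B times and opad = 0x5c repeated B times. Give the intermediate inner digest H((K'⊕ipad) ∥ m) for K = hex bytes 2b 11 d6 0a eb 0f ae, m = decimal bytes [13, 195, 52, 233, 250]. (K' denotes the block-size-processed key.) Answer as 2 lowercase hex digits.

Key hex bytes 2b 11 d6 0a eb 0f ae is 7 bytes > B = 6, so hash it first: H(key) = c4, then zero-pad to 6 bytes: K' = c4 00 00 00 00 00.
K' ⊕ ipad = f2 36 36 36 36 36.
Inner input = f2 36 36 36 36 36 ∥ 0d c3 34 e9 fa.
Inner hash: sum = 242+54+54+54+54+54+13+195+52+233+250 = 1255; mod 256 = 231 → e7.

e7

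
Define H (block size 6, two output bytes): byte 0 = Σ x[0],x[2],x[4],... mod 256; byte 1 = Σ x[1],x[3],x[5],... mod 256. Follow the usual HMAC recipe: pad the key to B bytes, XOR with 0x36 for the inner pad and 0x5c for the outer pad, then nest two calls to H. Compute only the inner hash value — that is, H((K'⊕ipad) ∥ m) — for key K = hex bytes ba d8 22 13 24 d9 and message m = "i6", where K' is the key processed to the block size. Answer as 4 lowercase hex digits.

Key hex bytes ba d8 22 13 24 d9 is exactly B = 6 bytes: K' = ba d8 22 13 24 d9.
K' ⊕ ipad = 8c ee 14 25 12 ef.
Inner input = 8c ee 14 25 12 ef ∥ 69 36.
Inner hash: even-index sum = 283 mod 256 = 27; odd-index sum = 568 mod 256 = 56 → 1b 38.

1b38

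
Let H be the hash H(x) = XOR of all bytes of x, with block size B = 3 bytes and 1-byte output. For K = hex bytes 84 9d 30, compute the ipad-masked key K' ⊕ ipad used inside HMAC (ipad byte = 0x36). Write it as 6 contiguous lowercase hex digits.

Key hex bytes 84 9d 30 is exactly B = 3 bytes: K' = 84 9d 30.
XOR each byte with 0x36: 84⊕36=b2, 9d⊕36=ab, 30⊕36=06.

b2ab06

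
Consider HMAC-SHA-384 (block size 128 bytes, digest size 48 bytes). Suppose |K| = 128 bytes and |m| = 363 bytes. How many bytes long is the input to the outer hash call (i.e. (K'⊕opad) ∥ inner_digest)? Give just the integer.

Key is 128 ≤ 128 bytes, zero-padded: |K'| = 128.
Outer input = (K'⊕opad) ∥ H(inner) → 128 + 48 = 176 bytes.

176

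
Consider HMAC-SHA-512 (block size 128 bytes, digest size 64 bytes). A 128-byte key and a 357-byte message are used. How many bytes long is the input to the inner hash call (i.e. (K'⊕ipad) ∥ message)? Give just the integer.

485

Key is 128 ≤ 128 bytes, zero-padded: |K'| = 128.
Inner input = (K'⊕ipad) ∥ m → 128 + 357 = 485 bytes.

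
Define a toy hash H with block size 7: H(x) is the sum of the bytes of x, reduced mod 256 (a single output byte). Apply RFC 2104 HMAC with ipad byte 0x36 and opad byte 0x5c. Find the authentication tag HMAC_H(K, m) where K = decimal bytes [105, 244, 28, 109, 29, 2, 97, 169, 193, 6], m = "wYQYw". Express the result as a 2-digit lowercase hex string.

Key decimal bytes [105, 244, 28, 109, 29, 2, 97, 169, 193, 6] = 69 f4 1c 6d 1d 02 61 a9 c1 06 is 10 bytes > B = 7, so hash it first: H(key) = d6, then zero-pad to 7 bytes: K' = d6 00 00 00 00 00 00.
K' ⊕ ipad = e0 36 36 36 36 36 36.  K' ⊕ opad = 8a 5c 5c 5c 5c 5c 5c.
Inner input = (K'⊕ipad) ∥ m = e0 36 36 36 36 36 36 ∥ 77 59 51 59 77.
Inner hash: sum = 224+54+54+54+54+54+54+119+89+81+89+119 = 1045; mod 256 = 21 → 15.
Outer input = (K'⊕opad) ∥ inner = 8a 5c 5c 5c 5c 5c 5c ∥ 15.
Outer hash (tag): sum = 138+92+92+92+92+92+92+21 = 711; mod 256 = 199 → c7.

c7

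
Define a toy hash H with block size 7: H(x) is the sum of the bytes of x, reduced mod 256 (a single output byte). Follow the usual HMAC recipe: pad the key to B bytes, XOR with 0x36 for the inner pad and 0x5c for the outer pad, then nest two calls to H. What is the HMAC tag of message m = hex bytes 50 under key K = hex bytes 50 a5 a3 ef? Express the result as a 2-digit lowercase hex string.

24

Key hex bytes 50 a5 a3 ef is 4 bytes ≤ B = 7; zero-pad to 7 bytes: K' = 50 a5 a3 ef 00 00 00.
K' ⊕ ipad = 66 93 95 d9 36 36 36.  K' ⊕ opad = 0c f9 ff b3 5c 5c 5c.
Inner input = (K'⊕ipad) ∥ m = 66 93 95 d9 36 36 36 ∥ 50.
Inner hash: sum = 102+147+149+217+54+54+54+80 = 857; mod 256 = 89 → 59.
Outer input = (K'⊕opad) ∥ inner = 0c f9 ff b3 5c 5c 5c ∥ 59.
Outer hash (tag): sum = 12+249+255+179+92+92+92+89 = 1060; mod 256 = 36 → 24.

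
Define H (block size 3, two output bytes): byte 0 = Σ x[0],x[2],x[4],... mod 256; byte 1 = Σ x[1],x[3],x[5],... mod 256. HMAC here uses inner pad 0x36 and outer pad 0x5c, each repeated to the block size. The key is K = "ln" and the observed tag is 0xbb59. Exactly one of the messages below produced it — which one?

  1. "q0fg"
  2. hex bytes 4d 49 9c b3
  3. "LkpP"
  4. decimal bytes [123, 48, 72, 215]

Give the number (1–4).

1

Key "ln" = 6c 6e is 2 bytes ≤ B = 3; zero-pad to 3 bytes: K' = 6c 6e 00.
K' ⊕ ipad = 5a 58 36; K' ⊕ opad = 30 32 5c.
m1: inner = H(5a 58 36 71 30 66 67) = 27 2f; tag = H(30 32 5c 27 2f) = bb59 ← matches
m2: inner = H(5a 58 36 4d 49 9c b3) = 8c 41; tag = H(30 32 5c 8c 41) = cdbe
m3: inner = H(5a 58 36 4c 6b 70 50) = 4b 14; tag = H(30 32 5c 4b 14) = a07d
m4: inner = H(5a 58 36 7b 30 48 d7) = 97 1b; tag = H(30 32 5c 97 1b) = a7c9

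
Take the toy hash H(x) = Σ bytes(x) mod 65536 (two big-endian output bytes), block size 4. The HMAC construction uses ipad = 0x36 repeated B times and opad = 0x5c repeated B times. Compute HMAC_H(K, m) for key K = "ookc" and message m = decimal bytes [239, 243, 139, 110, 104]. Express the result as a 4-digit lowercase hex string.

0187

Key "ookc" = 6f 6f 6b 63 is exactly B = 4 bytes: K' = 6f 6f 6b 63.
K' ⊕ ipad = 59 59 5d 55.  K' ⊕ opad = 33 33 37 3f.
Inner input = (K'⊕ipad) ∥ m = 59 59 5d 55 ∥ ef f3 8b 6e 68.
Inner hash: sum = 89+89+93+85+239+243+139+110+104 = 1191 → 04 a7.
Outer input = (K'⊕opad) ∥ inner = 33 33 37 3f ∥ 04 a7.
Outer hash (tag): sum = 51+51+55+63+4+167 = 391 → 01 87.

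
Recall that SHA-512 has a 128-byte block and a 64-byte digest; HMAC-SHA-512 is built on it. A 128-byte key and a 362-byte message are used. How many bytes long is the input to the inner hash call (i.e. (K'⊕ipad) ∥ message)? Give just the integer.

490

Key is 128 ≤ 128 bytes, zero-padded: |K'| = 128.
Inner input = (K'⊕ipad) ∥ m → 128 + 362 = 490 bytes.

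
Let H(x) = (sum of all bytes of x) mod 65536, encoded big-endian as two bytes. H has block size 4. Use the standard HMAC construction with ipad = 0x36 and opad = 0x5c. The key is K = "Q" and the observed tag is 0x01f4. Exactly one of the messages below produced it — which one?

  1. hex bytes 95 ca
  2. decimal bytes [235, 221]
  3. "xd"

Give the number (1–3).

Key "Q" = 51 is 1 byte ≤ B = 4; zero-pad to 4 bytes: K' = 51 00 00 00.
K' ⊕ ipad = 67 36 36 36; K' ⊕ opad = 0d 5c 5c 5c.
m1: inner = H(67 36 36 36 95 ca) = 02 68; tag = H(0d 5c 5c 5c 02 68) = 018b
m2: inner = H(67 36 36 36 eb dd) = 02 d1; tag = H(0d 5c 5c 5c 02 d1) = 01f4 ← matches
m3: inner = H(67 36 36 36 78 64) = 01 e5; tag = H(0d 5c 5c 5c 01 e5) = 0207

2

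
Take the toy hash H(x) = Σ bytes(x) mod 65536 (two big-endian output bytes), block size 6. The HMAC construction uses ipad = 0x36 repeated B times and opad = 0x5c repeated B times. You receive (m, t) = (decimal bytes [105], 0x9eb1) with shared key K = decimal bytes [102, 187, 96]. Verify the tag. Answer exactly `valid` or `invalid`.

invalid

Key decimal bytes [102, 187, 96] = 66 bb 60 is 3 bytes ≤ B = 6; zero-pad to 6 bytes: K' = 66 bb 60 00 00 00.
K' ⊕ ipad = 50 8d 56 36 36 36; K' ⊕ opad = 3a e7 3c 5c 5c 5c.
Inner hash: sum = 80+141+86+54+54+54+105 = 574 → 02 3e.
Outer hash (recomputed tag): sum = 58+231+60+92+92+92+2+62 = 689 → 02 b1.
Recomputed tag = 02b1; claimed = 9eb1 → mismatch.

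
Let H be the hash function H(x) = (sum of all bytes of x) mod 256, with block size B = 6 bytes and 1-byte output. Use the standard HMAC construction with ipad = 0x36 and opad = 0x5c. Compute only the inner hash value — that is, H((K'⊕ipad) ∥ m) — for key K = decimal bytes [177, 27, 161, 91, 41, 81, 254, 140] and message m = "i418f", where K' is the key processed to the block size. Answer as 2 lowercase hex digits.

74

Key decimal bytes [177, 27, 161, 91, 41, 81, 254, 140] = b1 1b a1 5b 29 51 fe 8c is 8 bytes > B = 6, so hash it first: H(key) = cc, then zero-pad to 6 bytes: K' = cc 00 00 00 00 00.
K' ⊕ ipad = fa 36 36 36 36 36.
Inner input = fa 36 36 36 36 36 ∥ 69 34 31 38 66.
Inner hash: sum = 250+54+54+54+54+54+105+52+49+56+102 = 884; mod 256 = 116 → 74.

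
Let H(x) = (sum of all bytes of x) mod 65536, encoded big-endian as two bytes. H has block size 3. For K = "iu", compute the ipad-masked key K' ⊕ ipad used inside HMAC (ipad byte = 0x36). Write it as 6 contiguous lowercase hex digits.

5f4336

Key "iu" = 69 75 is 2 bytes ≤ B = 3; zero-pad to 3 bytes: K' = 69 75 00.
XOR each byte with 0x36: 69⊕36=5f, 75⊕36=43, 00⊕36=36.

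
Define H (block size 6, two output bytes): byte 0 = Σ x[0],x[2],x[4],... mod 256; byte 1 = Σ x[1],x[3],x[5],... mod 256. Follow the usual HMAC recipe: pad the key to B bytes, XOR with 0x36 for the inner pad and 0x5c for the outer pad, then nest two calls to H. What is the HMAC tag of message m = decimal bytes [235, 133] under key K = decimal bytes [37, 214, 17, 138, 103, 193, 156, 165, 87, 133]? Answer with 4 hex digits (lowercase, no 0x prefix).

813d

Key decimal bytes [37, 214, 17, 138, 103, 193, 156, 165, 87, 133] = 25 d6 11 8a 67 c1 9c a5 57 85 is 10 bytes > B = 6, so hash it first: H(key) = 90 4b, then zero-pad to 6 bytes: K' = 90 4b 00 00 00 00.
K' ⊕ ipad = a6 7d 36 36 36 36.  K' ⊕ opad = cc 17 5c 5c 5c 5c.
Inner input = (K'⊕ipad) ∥ m = a6 7d 36 36 36 36 ∥ eb 85.
Inner hash: even-index sum = 509 mod 256 = 253; odd-index sum = 366 mod 256 = 110 → fd 6e.
Outer input = (K'⊕opad) ∥ inner = cc 17 5c 5c 5c 5c ∥ fd 6e.
Outer hash (tag): even-index sum = 641 mod 256 = 129; odd-index sum = 317 mod 256 = 61 → 81 3d.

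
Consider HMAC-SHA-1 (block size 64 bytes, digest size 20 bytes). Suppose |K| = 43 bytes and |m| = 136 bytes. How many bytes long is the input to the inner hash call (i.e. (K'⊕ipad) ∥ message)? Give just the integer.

Key is 43 ≤ 64 bytes, zero-padded: |K'| = 64.
Inner input = (K'⊕ipad) ∥ m → 64 + 136 = 200 bytes.

200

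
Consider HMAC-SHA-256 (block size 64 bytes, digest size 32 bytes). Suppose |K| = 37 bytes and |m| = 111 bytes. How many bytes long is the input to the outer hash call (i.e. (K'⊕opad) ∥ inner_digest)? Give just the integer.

96

Key is 37 ≤ 64 bytes, zero-padded: |K'| = 64.
Outer input = (K'⊕opad) ∥ H(inner) → 64 + 32 = 96 bytes.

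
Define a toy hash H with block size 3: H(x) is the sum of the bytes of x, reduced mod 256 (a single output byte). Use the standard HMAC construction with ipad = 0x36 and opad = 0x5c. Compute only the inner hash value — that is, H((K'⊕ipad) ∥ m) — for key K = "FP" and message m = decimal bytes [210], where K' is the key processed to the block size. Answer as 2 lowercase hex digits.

de

Key "FP" = 46 50 is 2 bytes ≤ B = 3; zero-pad to 3 bytes: K' = 46 50 00.
K' ⊕ ipad = 70 66 36.
Inner input = 70 66 36 ∥ d2.
Inner hash: sum = 112+102+54+210 = 478; mod 256 = 222 → de.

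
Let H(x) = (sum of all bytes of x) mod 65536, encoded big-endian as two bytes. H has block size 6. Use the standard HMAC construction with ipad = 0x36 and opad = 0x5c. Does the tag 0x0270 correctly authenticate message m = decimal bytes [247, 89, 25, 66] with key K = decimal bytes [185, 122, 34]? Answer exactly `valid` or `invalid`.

invalid

Key decimal bytes [185, 122, 34] = b9 7a 22 is 3 bytes ≤ B = 6; zero-pad to 6 bytes: K' = b9 7a 22 00 00 00.
K' ⊕ ipad = 8f 4c 14 36 36 36; K' ⊕ opad = e5 26 7e 5c 5c 5c.
Inner hash: sum = 143+76+20+54+54+54+247+89+25+66 = 828 → 03 3c.
Outer hash (recomputed tag): sum = 229+38+126+92+92+92+3+60 = 732 → 02 dc.
Recomputed tag = 02dc; claimed = 0270 → mismatch.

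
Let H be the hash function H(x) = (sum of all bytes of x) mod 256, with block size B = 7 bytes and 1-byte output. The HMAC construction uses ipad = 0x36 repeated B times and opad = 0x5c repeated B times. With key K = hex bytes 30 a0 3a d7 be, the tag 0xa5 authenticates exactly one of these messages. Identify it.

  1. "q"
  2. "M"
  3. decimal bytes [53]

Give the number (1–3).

3

Key hex bytes 30 a0 3a d7 be is 5 bytes ≤ B = 7; zero-pad to 7 bytes: K' = 30 a0 3a d7 be 00 00.
K' ⊕ ipad = 06 96 0c e1 88 36 36; K' ⊕ opad = 6c fc 66 8b e2 5c 5c.
m1: inner = H(06 96 0c e1 88 36 36 71) = ee; tag = H(6c fc 66 8b e2 5c 5c ee) = e1
m2: inner = H(06 96 0c e1 88 36 36 4d) = ca; tag = H(6c fc 66 8b e2 5c 5c ca) = bd
m3: inner = H(06 96 0c e1 88 36 36 35) = b2; tag = H(6c fc 66 8b e2 5c 5c b2) = a5 ← matches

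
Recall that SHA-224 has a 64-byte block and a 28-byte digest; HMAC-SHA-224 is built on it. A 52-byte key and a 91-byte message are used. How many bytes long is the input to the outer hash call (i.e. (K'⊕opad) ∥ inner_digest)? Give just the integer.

92

Key is 52 ≤ 64 bytes, zero-padded: |K'| = 64.
Outer input = (K'⊕opad) ∥ H(inner) → 64 + 28 = 92 bytes.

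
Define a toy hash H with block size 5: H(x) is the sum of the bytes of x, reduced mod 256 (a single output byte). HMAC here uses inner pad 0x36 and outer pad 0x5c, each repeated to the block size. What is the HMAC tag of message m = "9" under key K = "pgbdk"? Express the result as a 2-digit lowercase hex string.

Key "pgbdk" = 70 67 62 64 6b is exactly B = 5 bytes: K' = 70 67 62 64 6b.
K' ⊕ ipad = 46 51 54 52 5d.  K' ⊕ opad = 2c 3b 3e 38 37.
Inner input = (K'⊕ipad) ∥ m = 46 51 54 52 5d ∥ 39.
Inner hash: sum = 70+81+84+82+93+57 = 467; mod 256 = 211 → d3.
Outer input = (K'⊕opad) ∥ inner = 2c 3b 3e 38 37 ∥ d3.
Outer hash (tag): sum = 44+59+62+56+55+211 = 487; mod 256 = 231 → e7.

e7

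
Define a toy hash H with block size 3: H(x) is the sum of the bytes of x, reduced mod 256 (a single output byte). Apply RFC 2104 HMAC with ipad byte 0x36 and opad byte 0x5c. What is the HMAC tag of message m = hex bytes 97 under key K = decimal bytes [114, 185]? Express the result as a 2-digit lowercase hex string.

Key decimal bytes [114, 185] = 72 b9 is 2 bytes ≤ B = 3; zero-pad to 3 bytes: K' = 72 b9 00.
K' ⊕ ipad = 44 8f 36.  K' ⊕ opad = 2e e5 5c.
Inner input = (K'⊕ipad) ∥ m = 44 8f 36 ∥ 97.
Inner hash: sum = 68+143+54+151 = 416; mod 256 = 160 → a0.
Outer input = (K'⊕opad) ∥ inner = 2e e5 5c ∥ a0.
Outer hash (tag): sum = 46+229+92+160 = 527; mod 256 = 15 → 0f.

0f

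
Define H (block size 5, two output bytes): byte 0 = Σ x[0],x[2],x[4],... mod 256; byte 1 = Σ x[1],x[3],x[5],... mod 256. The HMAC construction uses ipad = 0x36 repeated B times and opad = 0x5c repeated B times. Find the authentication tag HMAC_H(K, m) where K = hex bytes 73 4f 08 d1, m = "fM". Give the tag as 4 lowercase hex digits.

a5a6

Key hex bytes 73 4f 08 d1 is 4 bytes ≤ B = 5; zero-pad to 5 bytes: K' = 73 4f 08 d1 00.
K' ⊕ ipad = 45 79 3e e7 36.  K' ⊕ opad = 2f 13 54 8d 5c.
Inner input = (K'⊕ipad) ∥ m = 45 79 3e e7 36 ∥ 66 4d.
Inner hash: even-index sum = 262 mod 256 = 6; odd-index sum = 454 mod 256 = 198 → 06 c6.
Outer input = (K'⊕opad) ∥ inner = 2f 13 54 8d 5c ∥ 06 c6.
Outer hash (tag): even-index sum = 421 mod 256 = 165; odd-index sum = 166 mod 256 = 166 → a5 a6.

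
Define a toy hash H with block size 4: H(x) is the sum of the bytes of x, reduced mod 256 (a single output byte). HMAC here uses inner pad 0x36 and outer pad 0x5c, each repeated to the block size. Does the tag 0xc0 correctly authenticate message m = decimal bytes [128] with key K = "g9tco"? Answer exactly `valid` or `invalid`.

valid

Key "g9tco" = 67 39 74 63 6f is 5 bytes > B = 4, so hash it first: H(key) = e6, then zero-pad to 4 bytes: K' = e6 00 00 00.
K' ⊕ ipad = d0 36 36 36; K' ⊕ opad = ba 5c 5c 5c.
Inner hash: sum = 208+54+54+54+128 = 498; mod 256 = 242 → f2.
Outer hash (recomputed tag): sum = 186+92+92+92+242 = 704; mod 256 = 192 → c0.
Recomputed tag = c0; claimed = c0 → match.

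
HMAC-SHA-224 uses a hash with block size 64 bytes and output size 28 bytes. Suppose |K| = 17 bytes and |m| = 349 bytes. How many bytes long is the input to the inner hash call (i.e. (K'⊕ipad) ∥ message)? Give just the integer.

Key is 17 ≤ 64 bytes, zero-padded: |K'| = 64.
Inner input = (K'⊕ipad) ∥ m → 64 + 349 = 413 bytes.

413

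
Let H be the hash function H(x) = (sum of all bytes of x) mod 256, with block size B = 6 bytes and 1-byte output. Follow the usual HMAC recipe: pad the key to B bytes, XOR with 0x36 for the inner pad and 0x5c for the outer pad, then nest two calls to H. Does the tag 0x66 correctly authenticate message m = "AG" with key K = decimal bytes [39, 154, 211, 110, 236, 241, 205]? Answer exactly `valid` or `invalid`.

Key decimal bytes [39, 154, 211, 110, 236, 241, 205] = 27 9a d3 6e ec f1 cd is 7 bytes > B = 6, so hash it first: H(key) = ac, then zero-pad to 6 bytes: K' = ac 00 00 00 00 00.
K' ⊕ ipad = 9a 36 36 36 36 36; K' ⊕ opad = f0 5c 5c 5c 5c 5c.
Inner hash: sum = 154+54+54+54+54+54+65+71 = 560; mod 256 = 48 → 30.
Outer hash (recomputed tag): sum = 240+92+92+92+92+92+48 = 748; mod 256 = 236 → ec.
Recomputed tag = ec; claimed = 66 → mismatch.

invalid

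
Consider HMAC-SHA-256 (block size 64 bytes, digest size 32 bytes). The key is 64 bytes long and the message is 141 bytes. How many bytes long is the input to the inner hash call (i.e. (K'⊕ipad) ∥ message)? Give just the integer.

205

Key is 64 ≤ 64 bytes, zero-padded: |K'| = 64.
Inner input = (K'⊕ipad) ∥ m → 64 + 141 = 205 bytes.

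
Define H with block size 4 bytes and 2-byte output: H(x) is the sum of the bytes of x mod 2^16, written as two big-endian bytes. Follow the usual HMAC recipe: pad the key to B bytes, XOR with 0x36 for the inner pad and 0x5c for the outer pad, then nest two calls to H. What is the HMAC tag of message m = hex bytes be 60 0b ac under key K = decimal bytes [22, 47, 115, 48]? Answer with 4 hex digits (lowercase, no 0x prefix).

01b3

Key decimal bytes [22, 47, 115, 48] = 16 2f 73 30 is exactly B = 4 bytes: K' = 16 2f 73 30.
K' ⊕ ipad = 20 19 45 06.  K' ⊕ opad = 4a 73 2f 6c.
Inner input = (K'⊕ipad) ∥ m = 20 19 45 06 ∥ be 60 0b ac.
Inner hash: sum = 32+25+69+6+190+96+11+172 = 601 → 02 59.
Outer input = (K'⊕opad) ∥ inner = 4a 73 2f 6c ∥ 02 59.
Outer hash (tag): sum = 74+115+47+108+2+89 = 435 → 01 b3.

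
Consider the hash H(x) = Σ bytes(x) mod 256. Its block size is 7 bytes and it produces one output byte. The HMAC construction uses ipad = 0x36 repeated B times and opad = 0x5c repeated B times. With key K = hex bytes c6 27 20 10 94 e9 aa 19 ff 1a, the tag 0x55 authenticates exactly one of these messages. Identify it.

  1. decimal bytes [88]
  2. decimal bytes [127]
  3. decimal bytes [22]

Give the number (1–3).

2

Key hex bytes c6 27 20 10 94 e9 aa 19 ff 1a is 10 bytes > B = 7, so hash it first: H(key) = 76, then zero-pad to 7 bytes: K' = 76 00 00 00 00 00 00.
K' ⊕ ipad = 40 36 36 36 36 36 36; K' ⊕ opad = 2a 5c 5c 5c 5c 5c 5c.
m1: inner = H(40 36 36 36 36 36 36 58) = dc; tag = H(2a 5c 5c 5c 5c 5c 5c dc) = 2e
m2: inner = H(40 36 36 36 36 36 36 7f) = 03; tag = H(2a 5c 5c 5c 5c 5c 5c 03) = 55 ← matches
m3: inner = H(40 36 36 36 36 36 36 16) = 9a; tag = H(2a 5c 5c 5c 5c 5c 5c 9a) = ec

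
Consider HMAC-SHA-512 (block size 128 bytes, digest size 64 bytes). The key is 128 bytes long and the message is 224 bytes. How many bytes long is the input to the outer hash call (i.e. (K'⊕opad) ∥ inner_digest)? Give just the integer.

Key is 128 ≤ 128 bytes, zero-padded: |K'| = 128.
Outer input = (K'⊕opad) ∥ H(inner) → 128 + 64 = 192 bytes.

192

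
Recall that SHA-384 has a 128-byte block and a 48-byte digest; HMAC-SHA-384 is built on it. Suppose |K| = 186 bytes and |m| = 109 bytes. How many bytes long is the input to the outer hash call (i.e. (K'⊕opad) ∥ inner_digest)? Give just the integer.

Key is 186 > 128 bytes, so it is hashed to 48 bytes then zero-padded to 128: |K'| = 128.
Outer input = (K'⊕opad) ∥ H(inner) → 128 + 48 = 176 bytes.

176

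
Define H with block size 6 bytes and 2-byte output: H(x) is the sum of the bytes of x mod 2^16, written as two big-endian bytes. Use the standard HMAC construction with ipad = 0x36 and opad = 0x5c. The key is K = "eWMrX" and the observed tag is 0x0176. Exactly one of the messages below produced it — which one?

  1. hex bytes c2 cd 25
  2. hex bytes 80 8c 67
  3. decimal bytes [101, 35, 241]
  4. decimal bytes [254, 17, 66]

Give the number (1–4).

3

Key "eWMrX" = 65 57 4d 72 58 is 5 bytes ≤ B = 6; zero-pad to 6 bytes: K' = 65 57 4d 72 58 00.
K' ⊕ ipad = 53 61 7b 44 6e 36; K' ⊕ opad = 39 0b 11 2e 04 5c.
m1: inner = H(53 61 7b 44 6e 36 c2 cd 25) = 03 cb; tag = H(39 0b 11 2e 04 5c 03 cb) = 01b1
m2: inner = H(53 61 7b 44 6e 36 80 8c 67) = 03 8a; tag = H(39 0b 11 2e 04 5c 03 8a) = 0170
m3: inner = H(53 61 7b 44 6e 36 65 23 f1) = 03 90; tag = H(39 0b 11 2e 04 5c 03 90) = 0176 ← matches
m4: inner = H(53 61 7b 44 6e 36 fe 11 42) = 03 68; tag = H(39 0b 11 2e 04 5c 03 68) = 014e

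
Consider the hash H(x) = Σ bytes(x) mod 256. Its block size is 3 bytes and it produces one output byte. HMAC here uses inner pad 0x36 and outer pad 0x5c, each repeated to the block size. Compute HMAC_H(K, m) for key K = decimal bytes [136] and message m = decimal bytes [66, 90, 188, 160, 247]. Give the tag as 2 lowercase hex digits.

a5

Key decimal bytes [136] = 88 is 1 byte ≤ B = 3; zero-pad to 3 bytes: K' = 88 00 00.
K' ⊕ ipad = be 36 36.  K' ⊕ opad = d4 5c 5c.
Inner input = (K'⊕ipad) ∥ m = be 36 36 ∥ 42 5a bc a0 f7.
Inner hash: sum = 190+54+54+66+90+188+160+247 = 1049; mod 256 = 25 → 19.
Outer input = (K'⊕opad) ∥ inner = d4 5c 5c ∥ 19.
Outer hash (tag): sum = 212+92+92+25 = 421; mod 256 = 165 → a5.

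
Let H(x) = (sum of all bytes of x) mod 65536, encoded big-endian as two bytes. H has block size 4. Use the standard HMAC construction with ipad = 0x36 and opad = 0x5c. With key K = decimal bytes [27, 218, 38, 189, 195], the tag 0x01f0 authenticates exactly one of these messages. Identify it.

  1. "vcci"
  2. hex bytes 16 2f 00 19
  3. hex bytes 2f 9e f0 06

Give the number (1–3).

3

Key decimal bytes [27, 218, 38, 189, 195] = 1b da 26 bd c3 is 5 bytes > B = 4, so hash it first: H(key) = 02 9b, then zero-pad to 4 bytes: K' = 02 9b 00 00.
K' ⊕ ipad = 34 ad 36 36; K' ⊕ opad = 5e c7 5c 5c.
m1: inner = H(34 ad 36 36 76 63 63 69) = 02 f2; tag = H(5e c7 5c 5c 02 f2) = 02d1
m2: inner = H(34 ad 36 36 16 2f 00 19) = 01 ab; tag = H(5e c7 5c 5c 01 ab) = 0289
m3: inner = H(34 ad 36 36 2f 9e f0 06) = 03 10; tag = H(5e c7 5c 5c 03 10) = 01f0 ← matches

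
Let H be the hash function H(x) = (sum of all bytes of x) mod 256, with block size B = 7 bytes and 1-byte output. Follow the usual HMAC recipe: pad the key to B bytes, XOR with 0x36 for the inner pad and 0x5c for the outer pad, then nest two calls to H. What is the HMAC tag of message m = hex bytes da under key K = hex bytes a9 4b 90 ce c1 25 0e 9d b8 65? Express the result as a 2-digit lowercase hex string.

d8

Key hex bytes a9 4b 90 ce c1 25 0e 9d b8 65 is 10 bytes > B = 7, so hash it first: H(key) = 00, then zero-pad to 7 bytes: K' = 00 00 00 00 00 00 00.
K' ⊕ ipad = 36 36 36 36 36 36 36.  K' ⊕ opad = 5c 5c 5c 5c 5c 5c 5c.
Inner input = (K'⊕ipad) ∥ m = 36 36 36 36 36 36 36 ∥ da.
Inner hash: sum = 54+54+54+54+54+54+54+218 = 596; mod 256 = 84 → 54.
Outer input = (K'⊕opad) ∥ inner = 5c 5c 5c 5c 5c 5c 5c ∥ 54.
Outer hash (tag): sum = 92+92+92+92+92+92+92+84 = 728; mod 256 = 216 → d8.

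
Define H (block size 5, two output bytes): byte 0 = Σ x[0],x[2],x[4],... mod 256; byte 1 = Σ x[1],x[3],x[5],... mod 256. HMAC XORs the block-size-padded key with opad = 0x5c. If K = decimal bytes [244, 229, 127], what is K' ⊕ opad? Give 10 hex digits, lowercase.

Key decimal bytes [244, 229, 127] = f4 e5 7f is 3 bytes ≤ B = 5; zero-pad to 5 bytes: K' = f4 e5 7f 00 00.
XOR each byte with 0x5c: f4⊕5c=a8, e5⊕5c=b9, 7f⊕5c=23, 00⊕5c=5c, 00⊕5c=5c.

a8b9235c5c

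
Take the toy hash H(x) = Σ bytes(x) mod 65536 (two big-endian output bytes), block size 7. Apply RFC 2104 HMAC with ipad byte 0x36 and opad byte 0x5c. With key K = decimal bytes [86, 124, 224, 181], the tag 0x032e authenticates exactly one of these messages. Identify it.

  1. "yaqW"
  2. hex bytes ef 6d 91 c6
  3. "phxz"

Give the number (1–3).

Key decimal bytes [86, 124, 224, 181] = 56 7c e0 b5 is 4 bytes ≤ B = 7; zero-pad to 7 bytes: K' = 56 7c e0 b5 00 00 00.
K' ⊕ ipad = 60 4a d6 83 36 36 36; K' ⊕ opad = 0a 20 bc e9 5c 5c 5c.
m1: inner = H(60 4a d6 83 36 36 36 79 61 71 57) = 04 47; tag = H(0a 20 bc e9 5c 5c 5c 04 47) = 032e ← matches
m2: inner = H(60 4a d6 83 36 36 36 ef 6d 91 c6) = 05 58; tag = H(0a 20 bc e9 5c 5c 5c 05 58) = 0340
m3: inner = H(60 4a d6 83 36 36 36 70 68 78 7a) = 04 6f; tag = H(0a 20 bc e9 5c 5c 5c 04 6f) = 0356

1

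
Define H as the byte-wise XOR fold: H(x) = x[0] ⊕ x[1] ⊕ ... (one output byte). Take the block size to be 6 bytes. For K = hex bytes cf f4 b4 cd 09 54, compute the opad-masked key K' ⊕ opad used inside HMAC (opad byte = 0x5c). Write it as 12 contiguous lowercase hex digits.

Key hex bytes cf f4 b4 cd 09 54 is exactly B = 6 bytes: K' = cf f4 b4 cd 09 54.
XOR each byte with 0x5c: cf⊕5c=93, f4⊕5c=a8, b4⊕5c=e8, cd⊕5c=91, 09⊕5c=55, 54⊕5c=08.

93a8e8915508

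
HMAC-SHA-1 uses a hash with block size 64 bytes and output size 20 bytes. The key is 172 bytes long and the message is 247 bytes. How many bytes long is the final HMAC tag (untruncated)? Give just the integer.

20

The tag is one SHA-1 digest: 20 bytes.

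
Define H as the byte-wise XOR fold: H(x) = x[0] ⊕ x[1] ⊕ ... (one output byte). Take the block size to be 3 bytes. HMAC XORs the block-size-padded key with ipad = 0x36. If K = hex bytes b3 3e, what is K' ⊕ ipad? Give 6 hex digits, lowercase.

850836

Key hex bytes b3 3e is 2 bytes ≤ B = 3; zero-pad to 3 bytes: K' = b3 3e 00.
XOR each byte with 0x36: b3⊕36=85, 3e⊕36=08, 00⊕36=36.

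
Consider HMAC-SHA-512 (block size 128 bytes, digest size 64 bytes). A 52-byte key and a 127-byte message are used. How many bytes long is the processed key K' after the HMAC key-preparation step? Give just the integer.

128

Key is 52 ≤ 128 bytes, zero-padded: |K'| = 128.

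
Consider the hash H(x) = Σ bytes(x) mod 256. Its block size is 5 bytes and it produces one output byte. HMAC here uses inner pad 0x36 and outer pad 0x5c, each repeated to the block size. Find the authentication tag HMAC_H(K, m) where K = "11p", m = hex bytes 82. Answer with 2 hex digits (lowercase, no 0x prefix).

00

Key "11p" = 31 31 70 is 3 bytes ≤ B = 5; zero-pad to 5 bytes: K' = 31 31 70 00 00.
K' ⊕ ipad = 07 07 46 36 36.  K' ⊕ opad = 6d 6d 2c 5c 5c.
Inner input = (K'⊕ipad) ∥ m = 07 07 46 36 36 ∥ 82.
Inner hash: sum = 7+7+70+54+54+130 = 322; mod 256 = 66 → 42.
Outer input = (K'⊕opad) ∥ inner = 6d 6d 2c 5c 5c ∥ 42.
Outer hash (tag): sum = 109+109+44+92+92+66 = 512; mod 256 = 0 → 00.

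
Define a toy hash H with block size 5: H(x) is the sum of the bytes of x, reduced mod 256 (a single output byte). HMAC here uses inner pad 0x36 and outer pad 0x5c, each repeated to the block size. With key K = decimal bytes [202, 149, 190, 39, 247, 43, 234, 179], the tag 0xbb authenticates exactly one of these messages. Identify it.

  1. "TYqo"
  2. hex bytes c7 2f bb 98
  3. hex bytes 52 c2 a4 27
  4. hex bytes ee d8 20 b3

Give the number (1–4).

3

Key decimal bytes [202, 149, 190, 39, 247, 43, 234, 179] = ca 95 be 27 f7 2b ea b3 is 8 bytes > B = 5, so hash it first: H(key) = 03, then zero-pad to 5 bytes: K' = 03 00 00 00 00.
K' ⊕ ipad = 35 36 36 36 36; K' ⊕ opad = 5f 5c 5c 5c 5c.
m1: inner = H(35 36 36 36 36 54 59 71 6f) = 9a; tag = H(5f 5c 5c 5c 5c 9a) = 69
m2: inner = H(35 36 36 36 36 c7 2f bb 98) = 56; tag = H(5f 5c 5c 5c 5c 56) = 25
m3: inner = H(35 36 36 36 36 52 c2 a4 27) = ec; tag = H(5f 5c 5c 5c 5c ec) = bb ← matches
m4: inner = H(35 36 36 36 36 ee d8 20 b3) = a6; tag = H(5f 5c 5c 5c 5c a6) = 75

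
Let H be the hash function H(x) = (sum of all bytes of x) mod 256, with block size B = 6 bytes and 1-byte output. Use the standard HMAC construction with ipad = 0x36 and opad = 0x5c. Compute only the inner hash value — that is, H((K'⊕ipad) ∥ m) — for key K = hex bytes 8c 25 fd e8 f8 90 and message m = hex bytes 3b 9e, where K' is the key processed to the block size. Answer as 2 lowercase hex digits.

Key hex bytes 8c 25 fd e8 f8 90 is exactly B = 6 bytes: K' = 8c 25 fd e8 f8 90.
K' ⊕ ipad = ba 13 cb de ce a6.
Inner input = ba 13 cb de ce a6 ∥ 3b 9e.
Inner hash: sum = 186+19+203+222+206+166+59+158 = 1219; mod 256 = 195 → c3.

c3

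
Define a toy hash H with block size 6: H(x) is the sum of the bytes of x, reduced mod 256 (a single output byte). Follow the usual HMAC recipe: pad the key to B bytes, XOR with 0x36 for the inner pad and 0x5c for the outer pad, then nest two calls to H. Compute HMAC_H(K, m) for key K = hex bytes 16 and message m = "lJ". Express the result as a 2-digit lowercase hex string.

fa

Key hex bytes 16 is 1 byte ≤ B = 6; zero-pad to 6 bytes: K' = 16 00 00 00 00 00.
K' ⊕ ipad = 20 36 36 36 36 36.  K' ⊕ opad = 4a 5c 5c 5c 5c 5c.
Inner input = (K'⊕ipad) ∥ m = 20 36 36 36 36 36 ∥ 6c 4a.
Inner hash: sum = 32+54+54+54+54+54+108+74 = 484; mod 256 = 228 → e4.
Outer input = (K'⊕opad) ∥ inner = 4a 5c 5c 5c 5c 5c ∥ e4.
Outer hash (tag): sum = 74+92+92+92+92+92+228 = 762; mod 256 = 250 → fa.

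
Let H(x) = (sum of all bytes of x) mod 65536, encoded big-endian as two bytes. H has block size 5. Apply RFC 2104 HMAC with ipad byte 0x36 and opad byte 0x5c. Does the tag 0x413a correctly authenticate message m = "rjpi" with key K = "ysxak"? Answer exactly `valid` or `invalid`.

invalid

Key "ysxak" = 79 73 78 61 6b is exactly B = 5 bytes: K' = 79 73 78 61 6b.
K' ⊕ ipad = 4f 45 4e 57 5d; K' ⊕ opad = 25 2f 24 3d 37.
Inner hash: sum = 79+69+78+87+93+114+106+112+105 = 843 → 03 4b.
Outer hash (recomputed tag): sum = 37+47+36+61+55+3+75 = 314 → 01 3a.
Recomputed tag = 013a; claimed = 413a → mismatch.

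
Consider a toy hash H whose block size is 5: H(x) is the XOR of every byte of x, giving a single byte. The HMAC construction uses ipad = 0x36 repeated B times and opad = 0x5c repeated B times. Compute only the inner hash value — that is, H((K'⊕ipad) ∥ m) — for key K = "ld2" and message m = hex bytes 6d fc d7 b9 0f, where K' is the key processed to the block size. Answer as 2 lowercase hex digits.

fc

Key "ld2" = 6c 64 32 is 3 bytes ≤ B = 5; zero-pad to 5 bytes: K' = 6c 64 32 00 00.
K' ⊕ ipad = 5a 52 04 36 36.
Inner input = 5a 52 04 36 36 ∥ 6d fc d7 b9 0f.
Inner hash: XOR 5a⊕52⊕04⊕36⊕36⊕6d⊕fc⊕d7⊕b9⊕0f = fc.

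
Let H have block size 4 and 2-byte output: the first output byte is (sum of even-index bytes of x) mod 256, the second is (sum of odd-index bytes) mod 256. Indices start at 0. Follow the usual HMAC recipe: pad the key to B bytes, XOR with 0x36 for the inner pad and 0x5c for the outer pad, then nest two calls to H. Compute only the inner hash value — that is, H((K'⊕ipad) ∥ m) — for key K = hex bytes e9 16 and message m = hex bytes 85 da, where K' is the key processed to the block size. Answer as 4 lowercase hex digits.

Key hex bytes e9 16 is 2 bytes ≤ B = 4; zero-pad to 4 bytes: K' = e9 16 00 00.
K' ⊕ ipad = df 20 36 36.
Inner input = df 20 36 36 ∥ 85 da.
Inner hash: even-index sum = 410 mod 256 = 154; odd-index sum = 304 mod 256 = 48 → 9a 30.

9a30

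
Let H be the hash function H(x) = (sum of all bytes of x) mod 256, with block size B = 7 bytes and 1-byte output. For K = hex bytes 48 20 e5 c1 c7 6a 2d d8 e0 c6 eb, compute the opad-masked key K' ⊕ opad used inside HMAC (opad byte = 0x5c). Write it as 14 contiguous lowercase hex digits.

Key hex bytes 48 20 e5 c1 c7 6a 2d d8 e0 c6 eb is 11 bytes > B = 7, so hash it first: H(key) = d5, then zero-pad to 7 bytes: K' = d5 00 00 00 00 00 00.
XOR each byte with 0x5c: d5⊕5c=89, 00⊕5c=5c, 00⊕5c=5c, 00⊕5c=5c, 00⊕5c=5c, 00⊕5c=5c, 00⊕5c=5c.

895c5c5c5c5c5c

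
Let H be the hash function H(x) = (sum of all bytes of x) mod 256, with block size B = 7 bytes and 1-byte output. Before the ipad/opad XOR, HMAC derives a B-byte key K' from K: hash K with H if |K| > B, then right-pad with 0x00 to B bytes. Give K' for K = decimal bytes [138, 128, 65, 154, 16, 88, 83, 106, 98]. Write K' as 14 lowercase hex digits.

|K| = 9 > B = 7, so first hash the key.
H(K): sum = 138+128+65+154+16+88+83+106+98 = 876; mod 256 = 108 → 6c.
Zero-pad H(K) = 6c to 7 bytes: K' = 6c 00 00 00 00 00 00.

6c000000000000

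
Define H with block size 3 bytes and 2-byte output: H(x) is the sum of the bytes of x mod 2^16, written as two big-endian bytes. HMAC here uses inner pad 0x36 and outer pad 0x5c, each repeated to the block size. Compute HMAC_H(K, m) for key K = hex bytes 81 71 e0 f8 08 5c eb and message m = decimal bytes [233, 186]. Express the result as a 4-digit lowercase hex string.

Key hex bytes 81 71 e0 f8 08 5c eb is 7 bytes > B = 3, so hash it first: H(key) = 04 19, then zero-pad to 3 bytes: K' = 04 19 00.
K' ⊕ ipad = 32 2f 36.  K' ⊕ opad = 58 45 5c.
Inner input = (K'⊕ipad) ∥ m = 32 2f 36 ∥ e9 ba.
Inner hash: sum = 50+47+54+233+186 = 570 → 02 3a.
Outer input = (K'⊕opad) ∥ inner = 58 45 5c ∥ 02 3a.
Outer hash (tag): sum = 88+69+92+2+58 = 309 → 01 35.

0135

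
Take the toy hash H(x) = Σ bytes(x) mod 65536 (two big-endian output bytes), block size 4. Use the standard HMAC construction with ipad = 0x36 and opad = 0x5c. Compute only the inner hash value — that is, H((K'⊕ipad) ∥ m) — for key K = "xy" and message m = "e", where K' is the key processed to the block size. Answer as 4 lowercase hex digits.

Key "xy" = 78 79 is 2 bytes ≤ B = 4; zero-pad to 4 bytes: K' = 78 79 00 00.
K' ⊕ ipad = 4e 4f 36 36.
Inner input = 4e 4f 36 36 ∥ 65.
Inner hash: sum = 78+79+54+54+101 = 366 → 01 6e.

016e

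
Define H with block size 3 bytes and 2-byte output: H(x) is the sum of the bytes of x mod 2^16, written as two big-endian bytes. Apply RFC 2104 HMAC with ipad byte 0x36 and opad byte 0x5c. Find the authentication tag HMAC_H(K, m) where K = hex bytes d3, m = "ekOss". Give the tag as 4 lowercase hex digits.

01a0

Key hex bytes d3 is 1 byte ≤ B = 3; zero-pad to 3 bytes: K' = d3 00 00.
K' ⊕ ipad = e5 36 36.  K' ⊕ opad = 8f 5c 5c.
Inner input = (K'⊕ipad) ∥ m = e5 36 36 ∥ 65 6b 4f 73 73.
Inner hash: sum = 229+54+54+101+107+79+115+115 = 854 → 03 56.
Outer input = (K'⊕opad) ∥ inner = 8f 5c 5c ∥ 03 56.
Outer hash (tag): sum = 143+92+92+3+86 = 416 → 01 a0.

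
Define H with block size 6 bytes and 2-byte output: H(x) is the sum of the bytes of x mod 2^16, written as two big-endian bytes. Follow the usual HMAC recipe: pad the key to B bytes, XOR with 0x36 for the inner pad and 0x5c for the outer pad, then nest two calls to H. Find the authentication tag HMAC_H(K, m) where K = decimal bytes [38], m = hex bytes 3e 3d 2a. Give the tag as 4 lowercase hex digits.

030a

Key decimal bytes [38] = 26 is 1 byte ≤ B = 6; zero-pad to 6 bytes: K' = 26 00 00 00 00 00.
K' ⊕ ipad = 10 36 36 36 36 36.  K' ⊕ opad = 7a 5c 5c 5c 5c 5c.
Inner input = (K'⊕ipad) ∥ m = 10 36 36 36 36 36 ∥ 3e 3d 2a.
Inner hash: sum = 16+54+54+54+54+54+62+61+42 = 451 → 01 c3.
Outer input = (K'⊕opad) ∥ inner = 7a 5c 5c 5c 5c 5c ∥ 01 c3.
Outer hash (tag): sum = 122+92+92+92+92+92+1+195 = 778 → 03 0a.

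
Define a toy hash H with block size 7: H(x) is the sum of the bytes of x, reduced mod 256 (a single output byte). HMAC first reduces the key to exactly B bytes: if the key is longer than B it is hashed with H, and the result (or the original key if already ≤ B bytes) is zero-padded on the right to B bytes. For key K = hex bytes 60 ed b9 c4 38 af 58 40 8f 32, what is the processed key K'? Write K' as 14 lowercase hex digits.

|K| = 10 > B = 7, so first hash the key.
H(K): sum = 96+237+185+196+56+175+88+64+143+50 = 1290; mod 256 = 10 → 0a.
Zero-pad H(K) = 0a to 7 bytes: K' = 0a 00 00 00 00 00 00.

0a000000000000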